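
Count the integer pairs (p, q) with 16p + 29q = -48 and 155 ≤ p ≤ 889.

25

gcd(29, 16) = 1.
By Bézout, 16·(-9) + 29·(5) = 1.
Particular solution: (26, -16).
General solution: p = 26 + 29t, q = -16 - 16t for integer t.
155 ≤ 26 + 29t ≤ 889 gives t ∈ [5, 29], which is 25 values.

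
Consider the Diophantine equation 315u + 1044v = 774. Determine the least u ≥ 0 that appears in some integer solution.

gcd(1044, 315) = 9  (1044 = 3*315 + 99, 315 = 3*99 + 18, 99 = 5*18 + 9, 18 = 2*9).
9 divides 774, so solutions exist.
Back-substituting, 315*(-53) + 1044*(16) = 9.
Scale by 774/9 = 86: (u₀, v₀) = (-4558, 1376).
General solution: u = -4558 + 116t, v = 1376 - 35t for integer t.
u ≥ 0: smallest is -4558 mod 116 = 82 (at t = 40), with v = -24.

82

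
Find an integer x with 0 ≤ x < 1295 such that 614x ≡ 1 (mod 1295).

gcd(1295, 614) = 1  (1295 = 2·614 + 67, 614 = 9·67 + 11, 67 = 6·11 + 1, 11 = 11·1).
Back-substituting, 614·(-116) + 1295·(55) = 1.
So 614·-116 ≡ 1 (mod 1295), and -116 mod 1295 = 1179.

1179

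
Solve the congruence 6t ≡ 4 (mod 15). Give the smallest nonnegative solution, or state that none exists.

no solution

gcd(15, 6) = 3.
3 does not divide 4, so the congruence has no solution.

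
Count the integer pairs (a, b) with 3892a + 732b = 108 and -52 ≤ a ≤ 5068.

gcd(3892, 732) = 4  (3892 = 5·732 + 232, 732 = 3·232 + 36, 232 = 6·36 + 16, 36 = 2·16 + 4, 16 = 4·4).
Back-substituting, 3892·(-41) + 732·(218) = 4.
Scale by 27: particular solution (-1107, 5886); reduce a mod 183: (174, -925).
General solution: a = 174 + 183t, b = -925 - 973t for integer t.
-52 ≤ 174 + 183t ≤ 5068 gives t ∈ [-1, 26], which is 28 values.

28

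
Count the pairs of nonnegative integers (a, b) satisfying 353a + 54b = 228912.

12

gcd(353, 54):
  353 = 6×54 + 29
  54 = 1×29 + 25
  29 = 1×25 + 4
  25 = 6×4 + 1
  4 = 4×1
so gcd(353, 54) = 1.
Back-substitute for Bézout coefficients:
  1 = 25 - 6×4
  ... = 353×(-13) + 54×(85)
Scale by 228912: one solution is (-2975856, 19457520). Reduce a mod 54: (30, 4043).
General: a = 30 + 54t, b = 4043 - 353t.
a ≥ 0 ⇒ t ≥ 0; b ≥ 0 ⇒ t ≤ 11. So t ∈ [0, 11]: 12 solutions.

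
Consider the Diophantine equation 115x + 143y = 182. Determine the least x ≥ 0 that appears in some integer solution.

65

gcd(143, 115):
  143 = 1*115 + 28
  115 = 4*28 + 3
  28 = 9*3 + 1
  3 = 3*1
so gcd(143, 115) = 1.
1 divides 182, so solutions exist.
Back-substitute for Bézout coefficients:
  1 = 28 - 9*3
  ... = 115*(-46) + 143*(37)
Scale by 182/1 = 182: (x₀, y₀) = (-8372, 6734).
General solution: x = -8372 + 143t, y = 6734 - 115t for integer t.
x ≥ 0: smallest is -8372 mod 143 = 65 (at t = 59), with y = -51.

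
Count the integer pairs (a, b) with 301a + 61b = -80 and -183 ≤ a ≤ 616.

gcd(301, 61) = 1  (301 = 4·61 + 57, 61 = 1·57 + 4, 57 = 14·4 + 1, 4 = 4·1).
Back-substituting, 301·(15) + 61·(-74) = 1.
Scale by -80: particular solution (-1200, 5920); reduce a mod 61: (20, -100).
General solution: a = 20 + 61t, b = -100 - 301t for integer t.
-183 ≤ 20 + 61t ≤ 616 gives t ∈ [-3, 9], which is 13 values.

13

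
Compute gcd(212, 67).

1

gcd(212, 67) = 1  (212 = 3×67 + 11, 67 = 6×11 + 1, 11 = 11×1).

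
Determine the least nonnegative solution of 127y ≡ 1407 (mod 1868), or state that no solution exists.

gcd(1868, 127) = 1.
1 divides 1407, so solutions exist.
By Bézout, 127*(-353) + 1868*(24) = 1.
So 127*(-353) ≡ 1 (mod 1868); multiply by 1407: y ≡ -496671 (mod 1868).
Smallest nonnegative: y = -496671 mod 1868 = 217.

217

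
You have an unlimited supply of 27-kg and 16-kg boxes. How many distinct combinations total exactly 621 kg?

Need nonnegative integers with 27j + 16k = 621.
gcd(27, 16) = 1, and 27·(3) + 16·(-5) = 1.
So (j₀, k₀) = (1863, -3105); general j = 1863 + 16t, k = -3105 - 27t.
j ≥ 0 ⇒ t ≥ -116; k ≥ 0 ⇒ t ≤ -115. That's 2 values of t.

2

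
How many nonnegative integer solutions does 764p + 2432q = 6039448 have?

13

gcd(2432, 764):
  2432 = 3×764 + 140
  764 = 5×140 + 64
  140 = 2×64 + 12
  64 = 5×12 + 4
  12 = 3×4
so gcd(2432, 764) = 4.
Back-substitute for Bézout coefficients:
  4 = 64 - 5×12
  ... = 764×(191) + 2432×(-60)
Scale by 1509862: one solution is (288383642, -90591720). Reduce p mod 608: (122, 2445).
General: p = 122 + 608t, q = 2445 - 191t.
p ≥ 0 ⇒ t ≥ 0; q ≥ 0 ⇒ t ≤ 12. So t ∈ [0, 12]: 13 solutions.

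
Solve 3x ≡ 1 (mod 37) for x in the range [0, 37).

gcd(37, 3) = 1.
By Bézout, 3*(-12) + 37*(1) = 1.
So 3*-12 ≡ 1 (mod 37), and -12 mod 37 = 25.

25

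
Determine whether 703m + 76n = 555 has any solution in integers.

gcd(703, 76):
  703 = 9·76 + 19
  76 = 4·19
so gcd(703, 76) = 19.
19 does not divide 555 (remainder 4), so no integer solutions.

no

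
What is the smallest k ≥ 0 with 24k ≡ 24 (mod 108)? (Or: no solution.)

1

gcd(108, 24):
  108 = 4·24 + 12
  24 = 2·12
so gcd(108, 24) = 12.
12 divides 24, so solutions exist.
Back-substitute for Bézout coefficients:
  12 = 108 - 4·24
  ... = 24·(-4) + 108·(1)
So 24·(-4) ≡ 12 (mod 108); multiply by 2: k ≡ -8 (mod 9).
Smallest nonnegative: k = -8 mod 9 = 1.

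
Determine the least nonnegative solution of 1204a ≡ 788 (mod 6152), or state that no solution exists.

gcd(6152, 1204) = 4.
4 divides 788, so solutions exist.
By Bézout, 1204×(-373) + 6152×(73) = 4.
So 1204×(-373) ≡ 4 (mod 6152); multiply by 197: a ≡ -73481 (mod 1538).
Smallest nonnegative: a = -73481 mod 1538 = 343.

343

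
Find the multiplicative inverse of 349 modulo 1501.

486

gcd(1501, 349):
  1501 = 4·349 + 105
  349 = 3·105 + 34
  105 = 3·34 + 3
  34 = 11·3 + 1
  3 = 3·1
so gcd(1501, 349) = 1.
Back-substitute for Bézout coefficients:
  1 = 34 - 11·3
  ... = 349·(486) + 1501·(-113)
So 349·486 ≡ 1 (mod 1501), and 486 mod 1501 = 486.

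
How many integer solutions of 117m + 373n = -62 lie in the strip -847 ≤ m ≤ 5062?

gcd(373, 117) = 1.
By Bézout, 117×(-51) + 373×(16) = 1.
Particular solution: (178, -56).
General solution: m = 178 + 373t, n = -56 - 117t for integer t.
-847 ≤ 178 + 373t ≤ 5062 gives t ∈ [-2, 13], which is 16 values.

16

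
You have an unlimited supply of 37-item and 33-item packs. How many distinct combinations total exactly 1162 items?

1

Need nonnegative integers with 37j + 33k = 1162.
gcd(37, 33) = 1, and 37·(-8) + 33·(9) = 1.
So (j₀, k₀) = (-9296, 10458); general j = -9296 + 33t, k = 10458 - 37t.
j ≥ 0 ⇒ t ≥ 282; k ≥ 0 ⇒ t ≤ 282. That's 1 value of t.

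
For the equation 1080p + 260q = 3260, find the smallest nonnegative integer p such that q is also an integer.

gcd(1080, 260):
  1080 = 4×260 + 40
  260 = 6×40 + 20
  40 = 2×20
so gcd(1080, 260) = 20.
20 divides 3260, so solutions exist.
Back-substitute for Bézout coefficients:
  20 = 260 - 6×40
  ... = 1080×(-6) + 260×(25)
Scale by 3260/20 = 163: (p₀, q₀) = (-978, 4075).
General solution: p = -978 + 13t, q = 4075 - 54t for integer t.
p ≥ 0: smallest is -978 mod 13 = 10 (at t = 76), with q = -29.

10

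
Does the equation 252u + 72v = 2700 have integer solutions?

yes

gcd(252, 72) = 36  (252 = 3·72 + 36, 72 = 2·36).
36 divides 2700, so integer solutions exist.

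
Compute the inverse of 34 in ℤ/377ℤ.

gcd(377, 34):
  377 = 11×34 + 3
  34 = 11×3 + 1
  3 = 3×1
so gcd(377, 34) = 1.
Back-substitute for Bézout coefficients:
  1 = 34 - 11×3
  ... = 34×(122) + 377×(-11)
So 34×122 ≡ 1 (mod 377), and 122 mod 377 = 122.

122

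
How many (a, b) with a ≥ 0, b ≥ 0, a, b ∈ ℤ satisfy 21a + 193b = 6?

0

gcd(193, 21):
  193 = 9*21 + 4
  21 = 5*4 + 1
  4 = 4*1
so gcd(193, 21) = 1.
Back-substitute for Bézout coefficients:
  1 = 21 - 5*4
  ... = 21*(46) + 193*(-5)
Scale by 6: one solution is (276, -30). Reduce a mod 193: (83, -9).
General: a = 83 + 193t, b = -9 - 21t.
a ≥ 0 ⇒ t ≥ 0; b ≥ 0 ⇒ t ≤ -1. So t ∈ [0, -1]: 0 solutions.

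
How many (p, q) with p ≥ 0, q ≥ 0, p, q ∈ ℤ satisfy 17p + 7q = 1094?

gcd(17, 7):
  17 = 2*7 + 3
  7 = 2*3 + 1
  3 = 3*1
so gcd(17, 7) = 1.
Back-substitute for Bézout coefficients:
  1 = 7 - 2*3
  ... = 17*(-2) + 7*(5)
Scale by 1094: one solution is (-2188, 5470). Reduce p mod 7: (3, 149).
General: p = 3 + 7t, q = 149 - 17t.
p ≥ 0 ⇒ t ≥ 0; q ≥ 0 ⇒ t ≤ 8. So t ∈ [0, 8]: 9 solutions.

9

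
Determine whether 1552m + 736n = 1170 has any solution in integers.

no

gcd(1552, 736) = 16  (1552 = 2*736 + 80, 736 = 9*80 + 16, 80 = 5*16).
16 does not divide 1170 (remainder 2), so no integer solutions.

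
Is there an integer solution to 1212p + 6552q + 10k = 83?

gcd(6552, 1212) = 12.
gcd(12, 10) = 2.
2 does not divide 83 (remainder 1), so no integer solutions.

no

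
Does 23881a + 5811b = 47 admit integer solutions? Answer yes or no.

no

gcd(23881, 5811):
  23881 = 4*5811 + 637
  5811 = 9*637 + 78
  637 = 8*78 + 13
  78 = 6*13
so gcd(23881, 5811) = 13.
13 does not divide 47 (remainder 8), so no integer solutions.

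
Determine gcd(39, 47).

1

gcd(47, 39):
  47 = 1*39 + 8
  39 = 4*8 + 7
  8 = 1*7 + 1
  7 = 7*1
so gcd(47, 39) = 1.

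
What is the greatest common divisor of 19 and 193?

gcd(193, 19):
  193 = 10*19 + 3
  19 = 6*3 + 1
  3 = 3*1
so gcd(193, 19) = 1.

1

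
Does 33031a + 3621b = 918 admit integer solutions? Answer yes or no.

gcd(33031, 3621) = 17.
17 divides 918, so integer solutions exist.

yes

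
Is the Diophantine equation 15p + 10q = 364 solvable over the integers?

no

gcd(15, 10) = 5  (15 = 1·10 + 5, 10 = 2·5).
5 does not divide 364 (remainder 4), so no integer solutions.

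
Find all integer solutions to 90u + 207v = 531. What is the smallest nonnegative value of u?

gcd(207, 90):
  207 = 2×90 + 27
  90 = 3×27 + 9
  27 = 3×9
so gcd(207, 90) = 9.
9 divides 531, so solutions exist.
Back-substitute for Bézout coefficients:
  9 = 90 - 3×27
  ... = 90×(7) + 207×(-3)
Scale by 531/9 = 59: (u₀, v₀) = (413, -177).
General solution: u = 413 + 23t, v = -177 - 10t for integer t.
u ≥ 0: smallest is 413 mod 23 = 22 (at t = -17), with v = -7.

22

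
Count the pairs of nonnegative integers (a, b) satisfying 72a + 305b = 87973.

gcd(305, 72) = 1  (305 = 4×72 + 17, 72 = 4×17 + 4, 17 = 4×4 + 1, 4 = 4×1).
Back-substituting, 72×(-72) + 305×(17) = 1.
Scale by 87973: one solution is (-6334056, 1495541). Reduce a mod 305: (184, 245).
General: a = 184 + 305t, b = 245 - 72t.
a ≥ 0 ⇒ t ≥ 0; b ≥ 0 ⇒ t ≤ 3. So t ∈ [0, 3]: 4 solutions.

4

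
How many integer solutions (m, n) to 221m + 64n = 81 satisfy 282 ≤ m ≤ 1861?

25

gcd(221, 64) = 1.
By Bézout, 221*(-11) + 64*(38) = 1.
Particular solution: (5, -16).
General solution: m = 5 + 64t, n = -16 - 221t for integer t.
282 ≤ 5 + 64t ≤ 1861 gives t ∈ [5, 29], which is 25 values.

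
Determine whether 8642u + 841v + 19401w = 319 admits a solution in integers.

yes

gcd(8642, 841):
  8642 = 10*841 + 232
  841 = 3*232 + 145
  232 = 1*145 + 87
  145 = 1*87 + 58
  87 = 1*58 + 29
  58 = 2*29
so gcd(8642, 841) = 29.
gcd(29, 19401) = 29.
29 divides 319, so integer solutions exist.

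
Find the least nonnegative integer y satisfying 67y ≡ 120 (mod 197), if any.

gcd(197, 67):
  197 = 2×67 + 63
  67 = 1×63 + 4
  63 = 15×4 + 3
  4 = 1×3 + 1
  3 = 3×1
so gcd(197, 67) = 1.
1 divides 120, so solutions exist.
Back-substitute for Bézout coefficients:
  1 = 4 - 1×3
  ... = 67×(50) + 197×(-17)
So 67×(50) ≡ 1 (mod 197); multiply by 120: y ≡ 6000 (mod 197).
Smallest nonnegative: y = 6000 mod 197 = 90.

90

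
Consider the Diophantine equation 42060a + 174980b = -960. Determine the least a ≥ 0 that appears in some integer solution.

gcd(174980, 42060) = 20.
20 divides -960, so solutions exist.
By Bézout, 42060×(-2700) + 174980×(649) = 20.
Scale by -960/20 = -48: (a₀, b₀) = (129600, -31152).
General solution: a = 129600 + 8749t, b = -31152 - 2103t for integer t.
a ≥ 0: smallest is 129600 mod 8749 = 7114 (at t = -14), with b = -1710.

7114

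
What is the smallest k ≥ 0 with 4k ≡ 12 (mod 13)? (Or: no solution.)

gcd(13, 4):
  13 = 3·4 + 1
  4 = 4·1
so gcd(13, 4) = 1.
1 divides 12, so solutions exist.
Back-substitute for Bézout coefficients:
  1 = 13 - 3·4
  ... = 4·(-3) + 13·(1)
So 4·(-3) ≡ 1 (mod 13); multiply by 12: k ≡ -36 (mod 13).
Smallest nonnegative: k = -36 mod 13 = 3.

3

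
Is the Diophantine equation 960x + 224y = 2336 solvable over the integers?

yes

gcd(960, 224) = 32  (960 = 4·224 + 64, 224 = 3·64 + 32, 64 = 2·32).
32 divides 2336, so integer solutions exist.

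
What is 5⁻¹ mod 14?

gcd(14, 5) = 1.
By Bézout, 5×(3) + 14×(-1) = 1.
So 5×3 ≡ 1 (mod 14), and 3 mod 14 = 3.

3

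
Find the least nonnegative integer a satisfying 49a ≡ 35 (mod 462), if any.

29

gcd(462, 49) = 7.
7 divides 35, so solutions exist.
By Bézout, 49·(19) + 462·(-2) = 7.
So 49·(19) ≡ 7 (mod 462); multiply by 5: a ≡ 95 (mod 66).
Smallest nonnegative: a = 95 mod 66 = 29.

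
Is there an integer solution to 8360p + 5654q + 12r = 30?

yes

gcd(8360, 5654) = 22  (8360 = 1×5654 + 2706, 5654 = 2×2706 + 242, 2706 = 11×242 + 44, 242 = 5×44 + 22, 44 = 2×22).
gcd(22, 12) = 2.
2 divides 30, so integer solutions exist.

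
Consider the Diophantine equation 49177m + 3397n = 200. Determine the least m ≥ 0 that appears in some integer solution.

gcd(49177, 3397) = 1  (49177 = 14×3397 + 1619, 3397 = 2×1619 + 159, 1619 = 10×159 + 29, 159 = 5×29 + 14, 29 = 2×14 + 1, 14 = 14×1).
1 divides 200, so solutions exist.
Back-substituting, 49177×(235) + 3397×(-3402) = 1.
Scale by 200/1 = 200: (m₀, n₀) = (47000, -680400).
General solution: m = 47000 + 3397t, n = -680400 - 49177t for integer t.
m ≥ 0: smallest is 47000 mod 3397 = 2839 (at t = -13), with n = -41099.

2839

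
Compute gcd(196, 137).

gcd(196, 137) = 1  (196 = 1×137 + 59, 137 = 2×59 + 19, 59 = 3×19 + 2, 19 = 9×2 + 1, 2 = 2×1).

1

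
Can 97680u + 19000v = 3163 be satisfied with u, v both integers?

gcd(97680, 19000) = 40  (97680 = 5×19000 + 2680, 19000 = 7×2680 + 240, 2680 = 11×240 + 40, 240 = 6×40).
40 does not divide 3163 (remainder 3), so no integer solutions.

no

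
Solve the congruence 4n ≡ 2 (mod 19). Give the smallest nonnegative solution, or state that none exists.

10

gcd(19, 4):
  19 = 4*4 + 3
  4 = 1*3 + 1
  3 = 3*1
so gcd(19, 4) = 1.
1 divides 2, so solutions exist.
Back-substitute for Bézout coefficients:
  1 = 4 - 1*3
  ... = 4*(5) + 19*(-1)
So 4*(5) ≡ 1 (mod 19); multiply by 2: n ≡ 10 (mod 19).
Smallest nonnegative: n = 10 mod 19 = 10.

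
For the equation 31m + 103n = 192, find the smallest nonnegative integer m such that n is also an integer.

gcd(103, 31) = 1.
1 divides 192, so solutions exist.
By Bézout, 31·(10) + 103·(-3) = 1.
Scale by 192/1 = 192: (m₀, n₀) = (1920, -576).
General solution: m = 1920 + 103t, n = -576 - 31t for integer t.
m ≥ 0: smallest is 1920 mod 103 = 66 (at t = -18), with n = -18.

66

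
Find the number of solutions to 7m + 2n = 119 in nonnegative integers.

9

gcd(7, 2):
  7 = 3×2 + 1
  2 = 2×1
so gcd(7, 2) = 1.
Back-substitute for Bézout coefficients:
  1 = 7 - 3×2
  ... = 7×(1) + 2×(-3)
Scale by 119: one solution is (119, -357). Reduce m mod 2: (1, 56).
General: m = 1 + 2t, n = 56 - 7t.
m ≥ 0 ⇒ t ≥ 0; n ≥ 0 ⇒ t ≤ 8. So t ∈ [0, 8]: 9 solutions.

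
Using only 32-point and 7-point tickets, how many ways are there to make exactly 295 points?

2

Need nonnegative integers with 32j + 7k = 295.
gcd(32, 7) = 1, and 32·(2) + 7·(-9) = 1.
So (j₀, k₀) = (590, -2655); general j = 590 + 7t, k = -2655 - 32t.
j ≥ 0 ⇒ t ≥ -84; k ≥ 0 ⇒ t ≤ -83. That's 2 values of t.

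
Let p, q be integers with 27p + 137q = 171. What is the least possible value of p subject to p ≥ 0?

52

gcd(137, 27) = 1.
1 divides 171, so solutions exist.
By Bézout, 27·(66) + 137·(-13) = 1.
Scale by 171/1 = 171: (p₀, q₀) = (11286, -2223).
General solution: p = 11286 + 137t, q = -2223 - 27t for integer t.
p ≥ 0: smallest is 11286 mod 137 = 52 (at t = -82), with q = -9.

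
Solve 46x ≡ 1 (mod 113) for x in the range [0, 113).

86

gcd(113, 46) = 1  (113 = 2·46 + 21, 46 = 2·21 + 4, 21 = 5·4 + 1, 4 = 4·1).
Back-substituting, 46·(-27) + 113·(11) = 1.
So 46·-27 ≡ 1 (mod 113), and -27 mod 113 = 86.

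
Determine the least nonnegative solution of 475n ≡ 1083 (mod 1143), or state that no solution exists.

48

gcd(1143, 475) = 1.
1 divides 1083, so solutions exist.
By Bézout, 475*(-77) + 1143*(32) = 1.
So 475*(-77) ≡ 1 (mod 1143); multiply by 1083: n ≡ -83391 (mod 1143).
Smallest nonnegative: n = -83391 mod 1143 = 48.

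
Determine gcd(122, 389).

1

gcd(389, 122):
  389 = 3×122 + 23
  122 = 5×23 + 7
  23 = 3×7 + 2
  7 = 3×2 + 1
  2 = 2×1
so gcd(389, 122) = 1.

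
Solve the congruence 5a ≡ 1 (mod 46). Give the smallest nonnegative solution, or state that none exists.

37

gcd(46, 5) = 1.
1 divides 1, so solutions exist.
By Bézout, 5*(-9) + 46*(1) = 1.
So 5*(-9) ≡ 1 (mod 46); multiply by 1: a ≡ -9 (mod 46).
Smallest nonnegative: a = -9 mod 46 = 37.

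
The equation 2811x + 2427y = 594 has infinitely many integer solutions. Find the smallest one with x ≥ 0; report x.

gcd(2811, 2427) = 3.
3 divides 594, so solutions exist.
By Bézout, 2811×(-158) + 2427×(183) = 3.
Scale by 594/3 = 198: (x₀, y₀) = (-31284, 36234).
General solution: x = -31284 + 809t, y = 36234 - 937t for integer t.
x ≥ 0: smallest is -31284 mod 809 = 267 (at t = 39), with y = -309.

267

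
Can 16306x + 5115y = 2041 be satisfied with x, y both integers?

no

gcd(16306, 5115) = 31  (16306 = 3·5115 + 961, 5115 = 5·961 + 310, 961 = 3·310 + 31, 310 = 10·31).
31 does not divide 2041 (remainder 26), so no integer solutions.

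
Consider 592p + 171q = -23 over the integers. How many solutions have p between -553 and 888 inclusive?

gcd(592, 171) = 1.
By Bézout, 592·(13) + 171·(-45) = 1.
Particular solution: (43, -149).
General solution: p = 43 + 171t, q = -149 - 592t for integer t.
-553 ≤ 43 + 171t ≤ 888 gives t ∈ [-3, 4], which is 8 values.

8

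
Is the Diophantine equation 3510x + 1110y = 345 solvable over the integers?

gcd(3510, 1110) = 30  (3510 = 3×1110 + 180, 1110 = 6×180 + 30, 180 = 6×30).
30 does not divide 345 (remainder 15), so no integer solutions.

no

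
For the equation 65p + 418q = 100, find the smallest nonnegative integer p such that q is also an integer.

gcd(418, 65) = 1  (418 = 6×65 + 28, 65 = 2×28 + 9, 28 = 3×9 + 1, 9 = 9×1).
1 divides 100, so solutions exist.
Back-substituting, 65×(-45) + 418×(7) = 1.
Scale by 100/1 = 100: (p₀, q₀) = (-4500, 700).
General solution: p = -4500 + 418t, q = 700 - 65t for integer t.
p ≥ 0: smallest is -4500 mod 418 = 98 (at t = 11), with q = -15.

98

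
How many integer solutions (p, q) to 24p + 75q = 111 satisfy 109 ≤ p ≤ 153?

gcd(75, 24) = 3.
By Bézout, 24*(-3) + 75*(1) = 3.
Particular solution: (14, -3).
General solution: p = 14 + 25t, q = -3 - 8t for integer t.
109 ≤ 14 + 25t ≤ 153 gives t ∈ [4, 5], which is 2 values.

2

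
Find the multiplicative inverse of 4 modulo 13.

10

gcd(13, 4):
  13 = 3·4 + 1
  4 = 4·1
so gcd(13, 4) = 1.
Back-substitute for Bézout coefficients:
  1 = 13 - 3·4
  ... = 4·(-3) + 13·(1)
So 4·-3 ≡ 1 (mod 13), and -3 mod 13 = 10.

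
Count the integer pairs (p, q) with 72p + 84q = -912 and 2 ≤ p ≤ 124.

gcd(84, 72) = 12  (84 = 1×72 + 12, 72 = 6×12).
Back-substituting, 72×(-1) + 84×(1) = 12.
Scale by -76: particular solution (76, -76); reduce p mod 7: (6, -16).
General solution: p = 6 + 7t, q = -16 - 6t for integer t.
2 ≤ 6 + 7t ≤ 124 gives t ∈ [0, 16], which is 17 values.

17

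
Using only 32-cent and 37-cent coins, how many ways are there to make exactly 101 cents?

1

Need nonnegative integers with 32j + 37k = 101.
gcd(32, 37) = 1, and 32·(-15) + 37·(13) = 1.
So (j₀, k₀) = (-1515, 1313); general j = -1515 + 37t, k = 1313 - 32t.
j ≥ 0 ⇒ t ≥ 41; k ≥ 0 ⇒ t ≤ 41. That's 1 value of t.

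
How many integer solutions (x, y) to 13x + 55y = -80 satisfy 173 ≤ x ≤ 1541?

gcd(55, 13):
  55 = 4*13 + 3
  13 = 4*3 + 1
  3 = 3*1
so gcd(55, 13) = 1.
Back-substitute for Bézout coefficients:
  1 = 13 - 4*3
  ... = 13*(17) + 55*(-4)
Scale by -80: particular solution (-1360, 320); reduce x mod 55: (15, -5).
General solution: x = 15 + 55t, y = -5 - 13t for integer t.
173 ≤ 15 + 55t ≤ 1541 gives t ∈ [3, 27], which is 25 values.

25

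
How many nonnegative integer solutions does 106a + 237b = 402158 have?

16

gcd(237, 106) = 1.
By Bézout, 106×(-38) + 237×(17) = 1.
One solution: (230, 1594).
General: a = 230 + 237t, b = 1594 - 106t.
a ≥ 0 ⇒ t ≥ 0; b ≥ 0 ⇒ t ≤ 15. So t ∈ [0, 15]: 16 solutions.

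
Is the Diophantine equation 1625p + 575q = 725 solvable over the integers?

yes

gcd(1625, 575) = 25.
25 divides 725, so integer solutions exist.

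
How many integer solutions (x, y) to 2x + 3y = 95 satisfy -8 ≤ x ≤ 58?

23

gcd(3, 2) = 1  (3 = 1*2 + 1, 2 = 2*1).
Back-substituting, 2*(-1) + 3*(1) = 1.
Scale by 95: particular solution (-95, 95); reduce x mod 3: (1, 31).
General solution: x = 1 + 3t, y = 31 - 2t for integer t.
-8 ≤ 1 + 3t ≤ 58 gives t ∈ [-3, 19], which is 23 values.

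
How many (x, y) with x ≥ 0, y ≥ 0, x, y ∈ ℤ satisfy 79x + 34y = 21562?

8

gcd(79, 34) = 1  (79 = 2×34 + 11, 34 = 3×11 + 1, 11 = 11×1).
Back-substituting, 79×(-3) + 34×(7) = 1.
Scale by 21562: one solution is (-64686, 150934). Reduce x mod 34: (16, 597).
General: x = 16 + 34t, y = 597 - 79t.
x ≥ 0 ⇒ t ≥ 0; y ≥ 0 ⇒ t ≤ 7. So t ∈ [0, 7]: 8 solutions.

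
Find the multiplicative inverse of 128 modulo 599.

117

gcd(599, 128):
  599 = 4·128 + 87
  128 = 1·87 + 41
  87 = 2·41 + 5
  41 = 8·5 + 1
  5 = 5·1
so gcd(599, 128) = 1.
Back-substitute for Bézout coefficients:
  1 = 41 - 8·5
  ... = 128·(117) + 599·(-25)
So 128·117 ≡ 1 (mod 599), and 117 mod 599 = 117.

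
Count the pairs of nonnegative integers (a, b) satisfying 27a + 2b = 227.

4

gcd(27, 2) = 1.
By Bézout, 27·(1) + 2·(-13) = 1.
One solution: (1, 100).
General: a = 1 + 2t, b = 100 - 27t.
a ≥ 0 ⇒ t ≥ 0; b ≥ 0 ⇒ t ≤ 3. So t ∈ [0, 3]: 4 solutions.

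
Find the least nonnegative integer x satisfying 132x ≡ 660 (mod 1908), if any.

5

gcd(1908, 132) = 12.
12 divides 660, so solutions exist.
By Bézout, 132×(29) + 1908×(-2) = 12.
So 132×(29) ≡ 12 (mod 1908); multiply by 55: x ≡ 1595 (mod 159).
Smallest nonnegative: x = 1595 mod 159 = 5.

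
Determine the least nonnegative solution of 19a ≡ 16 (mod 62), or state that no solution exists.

40

gcd(62, 19) = 1.
1 divides 16, so solutions exist.
By Bézout, 19·(-13) + 62·(4) = 1.
So 19·(-13) ≡ 1 (mod 62); multiply by 16: a ≡ -208 (mod 62).
Smallest nonnegative: a = -208 mod 62 = 40.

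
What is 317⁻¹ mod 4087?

gcd(4087, 317):
  4087 = 12*317 + 283
  317 = 1*283 + 34
  283 = 8*34 + 11
  34 = 3*11 + 1
  11 = 11*1
so gcd(4087, 317) = 1.
Back-substitute for Bézout coefficients:
  1 = 34 - 3*11
  ... = 317*(361) + 4087*(-28)
So 317*361 ≡ 1 (mod 4087), and 361 mod 4087 = 361.

361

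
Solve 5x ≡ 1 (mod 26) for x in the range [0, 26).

21

gcd(26, 5) = 1  (26 = 5·5 + 1, 5 = 5·1).
Back-substituting, 5·(-5) + 26·(1) = 1.
So 5·-5 ≡ 1 (mod 26), and -5 mod 26 = 21.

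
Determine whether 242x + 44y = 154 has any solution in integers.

gcd(242, 44) = 22.
22 divides 154, so integer solutions exist.

yes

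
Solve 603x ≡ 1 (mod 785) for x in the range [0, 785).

427

gcd(785, 603):
  785 = 1×603 + 182
  603 = 3×182 + 57
  182 = 3×57 + 11
  57 = 5×11 + 2
  11 = 5×2 + 1
  2 = 2×1
so gcd(785, 603) = 1.
Back-substitute for Bézout coefficients:
  1 = 11 - 5×2
  ... = 603×(-358) + 785×(275)
So 603×-358 ≡ 1 (mod 785), and -358 mod 785 = 427.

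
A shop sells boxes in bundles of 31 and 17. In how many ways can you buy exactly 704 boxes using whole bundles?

Need nonnegative integers with 31j + 17k = 704.
gcd(31, 17) = 1, and 31·(-6) + 17·(11) = 1.
So (j₀, k₀) = (-4224, 7744); general j = -4224 + 17t, k = 7744 - 31t.
j ≥ 0 ⇒ t ≥ 249; k ≥ 0 ⇒ t ≤ 249. That's 1 value of t.

1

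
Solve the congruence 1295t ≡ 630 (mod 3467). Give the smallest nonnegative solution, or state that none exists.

469

gcd(3467, 1295) = 1.
1 divides 630, so solutions exist.
By Bézout, 1295*(-423) + 3467*(158) = 1.
So 1295*(-423) ≡ 1 (mod 3467); multiply by 630: t ≡ -266490 (mod 3467).
Smallest nonnegative: t = -266490 mod 3467 = 469.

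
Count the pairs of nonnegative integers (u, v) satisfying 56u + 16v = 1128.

10

gcd(56, 16) = 8  (56 = 3×16 + 8, 16 = 2×8).
Back-substituting, 56×(1) + 16×(-3) = 8.
Scale by 141: one solution is (141, -423). Reduce u mod 2: (1, 67).
General: u = 1 + 2t, v = 67 - 7t.
u ≥ 0 ⇒ t ≥ 0; v ≥ 0 ⇒ t ≤ 9. So t ∈ [0, 9]: 10 solutions.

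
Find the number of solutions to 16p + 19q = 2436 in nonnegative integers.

gcd(19, 16) = 1  (19 = 1*16 + 3, 16 = 5*3 + 1, 3 = 3*1).
Back-substituting, 16*(6) + 19*(-5) = 1.
Scale by 2436: one solution is (14616, -12180). Reduce p mod 19: (5, 124).
General: p = 5 + 19t, q = 124 - 16t.
p ≥ 0 ⇒ t ≥ 0; q ≥ 0 ⇒ t ≤ 7. So t ∈ [0, 7]: 8 solutions.

8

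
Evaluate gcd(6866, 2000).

2

gcd(6866, 2000) = 2  (6866 = 3*2000 + 866, 2000 = 2*866 + 268, 866 = 3*268 + 62, 268 = 4*62 + 20, 62 = 3*20 + 2, 20 = 10*2).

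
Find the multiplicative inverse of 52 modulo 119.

gcd(119, 52) = 1  (119 = 2·52 + 15, 52 = 3·15 + 7, 15 = 2·7 + 1, 7 = 7·1).
Back-substituting, 52·(-16) + 119·(7) = 1.
So 52·-16 ≡ 1 (mod 119), and -16 mod 119 = 103.

103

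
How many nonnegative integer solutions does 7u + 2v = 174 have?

gcd(7, 2) = 1  (7 = 3*2 + 1, 2 = 2*1).
Back-substituting, 7*(1) + 2*(-3) = 1.
Scale by 174: one solution is (174, -522). Reduce u mod 2: (0, 87).
General: u = 0 + 2t, v = 87 - 7t.
u ≥ 0 ⇒ t ≥ 0; v ≥ 0 ⇒ t ≤ 12. So t ∈ [0, 12]: 13 solutions.

13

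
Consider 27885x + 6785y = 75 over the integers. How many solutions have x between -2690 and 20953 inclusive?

gcd(27885, 6785):
  27885 = 4*6785 + 745
  6785 = 9*745 + 80
  745 = 9*80 + 25
  80 = 3*25 + 5
  25 = 5*5
so gcd(27885, 6785) = 5.
Back-substitute for Bézout coefficients:
  5 = 80 - 3*25
  ... = 27885*(-255) + 6785*(1048)
Scale by 15: particular solution (-3825, 15720); reduce x mod 1357: (246, -1011).
General solution: x = 246 + 1357t, y = -1011 - 5577t for integer t.
-2690 ≤ 246 + 1357t ≤ 20953 gives t ∈ [-2, 15], which is 18 values.

18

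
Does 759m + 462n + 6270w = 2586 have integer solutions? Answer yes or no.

no

gcd(759, 462) = 33  (759 = 1·462 + 297, 462 = 1·297 + 165, 297 = 1·165 + 132, 165 = 1·132 + 33, 132 = 4·33).
gcd(33, 6270) = 33.
33 does not divide 2586 (remainder 12), so no integer solutions.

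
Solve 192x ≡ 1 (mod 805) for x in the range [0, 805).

348

gcd(805, 192):
  805 = 4*192 + 37
  192 = 5*37 + 7
  37 = 5*7 + 2
  7 = 3*2 + 1
  2 = 2*1
so gcd(805, 192) = 1.
Back-substitute for Bézout coefficients:
  1 = 7 - 3*2
  ... = 192*(348) + 805*(-83)
So 192*348 ≡ 1 (mod 805), and 348 mod 805 = 348.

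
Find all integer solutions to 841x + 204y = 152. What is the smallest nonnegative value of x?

gcd(841, 204):
  841 = 4×204 + 25
  204 = 8×25 + 4
  25 = 6×4 + 1
  4 = 4×1
so gcd(841, 204) = 1.
1 divides 152, so solutions exist.
Back-substitute for Bézout coefficients:
  1 = 25 - 6×4
  ... = 841×(49) + 204×(-202)
Scale by 152/1 = 152: (x₀, y₀) = (7448, -30704).
General solution: x = 7448 + 204t, y = -30704 - 841t for integer t.
x ≥ 0: smallest is 7448 mod 204 = 104 (at t = -36), with y = -428.

104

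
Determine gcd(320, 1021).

1

gcd(1021, 320):
  1021 = 3×320 + 61
  320 = 5×61 + 15
  61 = 4×15 + 1
  15 = 15×1
so gcd(1021, 320) = 1.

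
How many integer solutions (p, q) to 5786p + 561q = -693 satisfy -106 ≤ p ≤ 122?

5

gcd(5786, 561) = 11.
By Bézout, 5786·(16) + 561·(-165) = 11.
Particular solution: (12, -125).
General solution: p = 12 + 51t, q = -125 - 526t for integer t.
-106 ≤ 12 + 51t ≤ 122 gives t ∈ [-2, 2], which is 5 values.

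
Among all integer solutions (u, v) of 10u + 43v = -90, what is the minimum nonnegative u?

gcd(43, 10) = 1  (43 = 4·10 + 3, 10 = 3·3 + 1, 3 = 3·1).
1 divides -90, so solutions exist.
Back-substituting, 10·(13) + 43·(-3) = 1.
Scale by -90/1 = -90: (u₀, v₀) = (-1170, 270).
General solution: u = -1170 + 43t, v = 270 - 10t for integer t.
u ≥ 0: smallest is -1170 mod 43 = 34 (at t = 28), with v = -10.

34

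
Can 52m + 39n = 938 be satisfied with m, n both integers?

gcd(52, 39) = 13  (52 = 1·39 + 13, 39 = 3·13).
13 does not divide 938 (remainder 2), so no integer solutions.

no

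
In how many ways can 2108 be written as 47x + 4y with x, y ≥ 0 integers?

gcd(47, 4) = 1  (47 = 11×4 + 3, 4 = 1×3 + 1, 3 = 3×1).
Back-substituting, 47×(-1) + 4×(12) = 1.
Scale by 2108: one solution is (-2108, 25296). Reduce x mod 4: (0, 527).
General: x = 0 + 4t, y = 527 - 47t.
x ≥ 0 ⇒ t ≥ 0; y ≥ 0 ⇒ t ≤ 11. So t ∈ [0, 11]: 12 solutions.

12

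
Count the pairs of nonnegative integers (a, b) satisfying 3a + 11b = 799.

gcd(11, 3) = 1  (11 = 3×3 + 2, 3 = 1×2 + 1, 2 = 2×1).
Back-substituting, 3×(4) + 11×(-1) = 1.
Scale by 799: one solution is (3196, -799). Reduce a mod 11: (6, 71).
General: a = 6 + 11t, b = 71 - 3t.
a ≥ 0 ⇒ t ≥ 0; b ≥ 0 ⇒ t ≤ 23. So t ∈ [0, 23]: 24 solutions.

24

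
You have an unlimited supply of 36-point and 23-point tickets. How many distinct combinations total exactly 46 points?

Need nonnegative integers with 36j + 23k = 46.
gcd(36, 23) = 1, and 36·(-7) + 23·(11) = 1.
So (j₀, k₀) = (-322, 506); general j = -322 + 23t, k = 506 - 36t.
j ≥ 0 ⇒ t ≥ 14; k ≥ 0 ⇒ t ≤ 14. That's 1 value of t.

1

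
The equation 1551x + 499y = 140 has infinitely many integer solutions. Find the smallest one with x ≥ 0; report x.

95

gcd(1551, 499):
  1551 = 3×499 + 54
  499 = 9×54 + 13
  54 = 4×13 + 2
  13 = 6×2 + 1
  2 = 2×1
so gcd(1551, 499) = 1.
1 divides 140, so solutions exist.
Back-substitute for Bézout coefficients:
  1 = 13 - 6×2
  ... = 1551×(-231) + 499×(718)
Scale by 140/1 = 140: (x₀, y₀) = (-32340, 100520).
General solution: x = -32340 + 499t, y = 100520 - 1551t for integer t.
x ≥ 0: smallest is -32340 mod 499 = 95 (at t = 65), with y = -295.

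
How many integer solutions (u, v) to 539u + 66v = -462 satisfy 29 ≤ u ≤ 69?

gcd(539, 66):
  539 = 8·66 + 11
  66 = 6·11
so gcd(539, 66) = 11.
Back-substitute for Bézout coefficients:
  11 = 539 - 8·66
  ... = 539·(1) + 66·(-8)
Scale by -42: particular solution (-42, 336); reduce u mod 6: (0, -7).
General solution: u = 0 + 6t, v = -7 - 49t for integer t.
29 ≤ 0 + 6t ≤ 69 gives t ∈ [5, 11], which is 7 values.

7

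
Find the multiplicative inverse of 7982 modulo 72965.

gcd(72965, 7982) = 1  (72965 = 9×7982 + 1127, 7982 = 7×1127 + 93, 1127 = 12×93 + 11, 93 = 8×11 + 5, 11 = 2×5 + 1, 5 = 5×1).
Back-substituting, 7982×(-13337) + 72965×(1459) = 1.
So 7982×-13337 ≡ 1 (mod 72965), and -13337 mod 72965 = 59628.

59628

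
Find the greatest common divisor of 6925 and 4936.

gcd(6925, 4936):
  6925 = 1·4936 + 1989
  4936 = 2·1989 + 958
  1989 = 2·958 + 73
  958 = 13·73 + 9
  73 = 8·9 + 1
  9 = 9·1
so gcd(6925, 4936) = 1.

1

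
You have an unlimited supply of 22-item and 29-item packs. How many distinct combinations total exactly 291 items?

1

Need nonnegative integers with 22j + 29k = 291.
gcd(22, 29) = 1, and 22·(4) + 29·(-3) = 1.
So (j₀, k₀) = (1164, -873); general j = 1164 + 29t, k = -873 - 22t.
j ≥ 0 ⇒ t ≥ -40; k ≥ 0 ⇒ t ≤ -40. That's 1 value of t.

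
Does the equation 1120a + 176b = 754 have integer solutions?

no

gcd(1120, 176) = 16.
16 does not divide 754 (remainder 2), so no integer solutions.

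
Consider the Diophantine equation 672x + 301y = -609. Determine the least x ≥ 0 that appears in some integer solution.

gcd(672, 301):
  672 = 2·301 + 70
  301 = 4·70 + 21
  70 = 3·21 + 7
  21 = 3·7
so gcd(672, 301) = 7.
7 divides -609, so solutions exist.
Back-substitute for Bézout coefficients:
  7 = 70 - 3·21
  ... = 672·(13) + 301·(-29)
Scale by -609/7 = -87: (x₀, y₀) = (-1131, 2523).
General solution: x = -1131 + 43t, y = 2523 - 96t for integer t.
x ≥ 0: smallest is -1131 mod 43 = 30 (at t = 27), with y = -69.

30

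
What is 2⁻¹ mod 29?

gcd(29, 2) = 1  (29 = 14×2 + 1, 2 = 2×1).
Back-substituting, 2×(-14) + 29×(1) = 1.
So 2×-14 ≡ 1 (mod 29), and -14 mod 29 = 15.

15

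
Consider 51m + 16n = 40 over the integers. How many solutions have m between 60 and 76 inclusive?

gcd(51, 16) = 1.
By Bézout, 51*(-5) + 16*(16) = 1.
Particular solution: (8, -23).
General solution: m = 8 + 16t, n = -23 - 51t for integer t.
60 ≤ 8 + 16t ≤ 76 gives t ∈ [4, 4], which is 1 value.

1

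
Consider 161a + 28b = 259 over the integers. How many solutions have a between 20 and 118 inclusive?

gcd(161, 28):
  161 = 5*28 + 21
  28 = 1*21 + 7
  21 = 3*7
so gcd(161, 28) = 7.
Back-substitute for Bézout coefficients:
  7 = 28 - 1*21
  ... = 161*(-1) + 28*(6)
Scale by 37: particular solution (-37, 222); reduce a mod 4: (3, -8).
General solution: a = 3 + 4t, b = -8 - 23t for integer t.
20 ≤ 3 + 4t ≤ 118 gives t ∈ [5, 28], which is 24 values.

24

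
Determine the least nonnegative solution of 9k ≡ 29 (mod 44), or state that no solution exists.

gcd(44, 9):
  44 = 4×9 + 8
  9 = 1×8 + 1
  8 = 8×1
so gcd(44, 9) = 1.
1 divides 29, so solutions exist.
Back-substitute for Bézout coefficients:
  1 = 9 - 1×8
  ... = 9×(5) + 44×(-1)
So 9×(5) ≡ 1 (mod 44); multiply by 29: k ≡ 145 (mod 44).
Smallest nonnegative: k = 145 mod 44 = 13.

13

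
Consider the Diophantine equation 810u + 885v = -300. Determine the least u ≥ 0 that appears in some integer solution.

gcd(885, 810) = 15.
15 divides -300, so solutions exist.
By Bézout, 810*(-12) + 885*(11) = 15.
Scale by -300/15 = -20: (u₀, v₀) = (240, -220).
General solution: u = 240 + 59t, v = -220 - 54t for integer t.
u ≥ 0: smallest is 240 mod 59 = 4 (at t = -4), with v = -4.

4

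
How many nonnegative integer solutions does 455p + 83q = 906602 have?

24

gcd(455, 83):
  455 = 5·83 + 40
  83 = 2·40 + 3
  40 = 13·3 + 1
  3 = 3·1
so gcd(455, 83) = 1.
Back-substitute for Bézout coefficients:
  1 = 40 - 13·3
  ... = 455·(27) + 83·(-148)
Scale by 906602: one solution is (24478254, -134177096). Reduce p mod 83: (60, 10594).
General: p = 60 + 83t, q = 10594 - 455t.
p ≥ 0 ⇒ t ≥ 0; q ≥ 0 ⇒ t ≤ 23. So t ∈ [0, 23]: 24 solutions.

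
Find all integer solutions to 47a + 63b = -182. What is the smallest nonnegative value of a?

35

gcd(63, 47) = 1  (63 = 1*47 + 16, 47 = 2*16 + 15, 16 = 1*15 + 1, 15 = 15*1).
1 divides -182, so solutions exist.
Back-substituting, 47*(-4) + 63*(3) = 1.
Scale by -182/1 = -182: (a₀, b₀) = (728, -546).
General solution: a = 728 + 63t, b = -546 - 47t for integer t.
a ≥ 0: smallest is 728 mod 63 = 35 (at t = -11), with b = -29.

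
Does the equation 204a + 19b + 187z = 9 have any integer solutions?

yes

gcd(204, 19) = 1  (204 = 10*19 + 14, 19 = 1*14 + 5, 14 = 2*5 + 4, 5 = 1*4 + 1, 4 = 4*1).
gcd(1, 187) = 1.
1 divides 9, so integer solutions exist.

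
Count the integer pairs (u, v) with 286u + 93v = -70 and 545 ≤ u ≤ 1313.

9

gcd(286, 93) = 1.
By Bézout, 286*(40) + 93*(-123) = 1.
Particular solution: (83, -256).
General solution: u = 83 + 93t, v = -256 - 286t for integer t.
545 ≤ 83 + 93t ≤ 1313 gives t ∈ [5, 13], which is 9 values.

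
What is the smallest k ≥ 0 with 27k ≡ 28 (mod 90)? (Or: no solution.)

no solution

gcd(90, 27):
  90 = 3×27 + 9
  27 = 3×9
so gcd(90, 27) = 9.
9 does not divide 28, so the congruence has no solution.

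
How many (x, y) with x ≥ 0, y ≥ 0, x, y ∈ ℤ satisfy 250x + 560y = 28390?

gcd(560, 250):
  560 = 2·250 + 60
  250 = 4·60 + 10
  60 = 6·10
so gcd(560, 250) = 10.
Back-substitute for Bézout coefficients:
  10 = 250 - 4·60
  ... = 250·(9) + 560·(-4)
Scale by 2839: one solution is (25551, -11356). Reduce x mod 56: (15, 44).
General: x = 15 + 56t, y = 44 - 25t.
x ≥ 0 ⇒ t ≥ 0; y ≥ 0 ⇒ t ≤ 1. So t ∈ [0, 1]: 2 solutions.

2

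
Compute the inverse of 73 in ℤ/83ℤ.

gcd(83, 73) = 1  (83 = 1×73 + 10, 73 = 7×10 + 3, 10 = 3×3 + 1, 3 = 3×1).
Back-substituting, 73×(-25) + 83×(22) = 1.
So 73×-25 ≡ 1 (mod 83), and -25 mod 83 = 58.

58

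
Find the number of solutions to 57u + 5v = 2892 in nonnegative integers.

gcd(57, 5):
  57 = 11·5 + 2
  5 = 2·2 + 1
  2 = 2·1
so gcd(57, 5) = 1.
Back-substitute for Bézout coefficients:
  1 = 5 - 2·2
  ... = 57·(-2) + 5·(23)
Scale by 2892: one solution is (-5784, 66516). Reduce u mod 5: (1, 567).
General: u = 1 + 5t, v = 567 - 57t.
u ≥ 0 ⇒ t ≥ 0; v ≥ 0 ⇒ t ≤ 9. So t ∈ [0, 9]: 10 solutions.

10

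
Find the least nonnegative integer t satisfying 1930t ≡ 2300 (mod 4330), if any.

414

gcd(4330, 1930) = 10  (4330 = 2×1930 + 470, 1930 = 4×470 + 50, 470 = 9×50 + 20, 50 = 2×20 + 10, 20 = 2×10).
10 divides 2300, so solutions exist.
Back-substituting, 1930×(175) + 4330×(-78) = 10.
So 1930×(175) ≡ 10 (mod 4330); multiply by 230: t ≡ 40250 (mod 433).
Smallest nonnegative: t = 40250 mod 433 = 414.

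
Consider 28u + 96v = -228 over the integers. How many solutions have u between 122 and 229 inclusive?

gcd(96, 28) = 4.
By Bézout, 28*(7) + 96*(-2) = 4.
Particular solution: (9, -5).
General solution: u = 9 + 24t, v = -5 - 7t for integer t.
122 ≤ 9 + 24t ≤ 229 gives t ∈ [5, 9], which is 5 values.

5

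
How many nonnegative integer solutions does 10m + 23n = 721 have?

3

gcd(23, 10) = 1.
By Bézout, 10*(7) + 23*(-3) = 1.
One solution: (10, 27).
General: m = 10 + 23t, n = 27 - 10t.
m ≥ 0 ⇒ t ≥ 0; n ≥ 0 ⇒ t ≤ 2. So t ∈ [0, 2]: 3 solutions.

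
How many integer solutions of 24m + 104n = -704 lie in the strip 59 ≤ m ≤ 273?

16

gcd(104, 24) = 8  (104 = 4*24 + 8, 24 = 3*8).
Back-substituting, 24*(-4) + 104*(1) = 8.
Scale by -88: particular solution (352, -88); reduce m mod 13: (1, -7).
General solution: m = 1 + 13t, n = -7 - 3t for integer t.
59 ≤ 1 + 13t ≤ 273 gives t ∈ [5, 20], which is 16 values.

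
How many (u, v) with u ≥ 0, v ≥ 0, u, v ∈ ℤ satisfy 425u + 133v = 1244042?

gcd(425, 133) = 1  (425 = 3·133 + 26, 133 = 5·26 + 3, 26 = 8·3 + 2, 3 = 1·2 + 1, 2 = 2·1).
Back-substituting, 425·(-46) + 133·(147) = 1.
Scale by 1244042: one solution is (-57225932, 182874174). Reduce u mod 133: (111, 8999).
General: u = 111 + 133t, v = 8999 - 425t.
u ≥ 0 ⇒ t ≥ 0; v ≥ 0 ⇒ t ≤ 21. So t ∈ [0, 21]: 22 solutions.

22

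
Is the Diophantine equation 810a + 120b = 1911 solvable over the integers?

no

gcd(810, 120) = 30  (810 = 6*120 + 90, 120 = 1*90 + 30, 90 = 3*30).
30 does not divide 1911 (remainder 21), so no integer solutions.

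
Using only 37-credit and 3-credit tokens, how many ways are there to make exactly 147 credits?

2

Need nonnegative integers with 37j + 3k = 147.
gcd(37, 3) = 1, and 37·(1) + 3·(-12) = 1.
So (j₀, k₀) = (147, -1764); general j = 147 + 3t, k = -1764 - 37t.
j ≥ 0 ⇒ t ≥ -49; k ≥ 0 ⇒ t ≤ -48. That's 2 values of t.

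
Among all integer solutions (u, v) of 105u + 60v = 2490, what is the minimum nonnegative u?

gcd(105, 60) = 15.
15 divides 2490, so solutions exist.
By Bézout, 105*(-1) + 60*(2) = 15.
Scale by 2490/15 = 166: (u₀, v₀) = (-166, 332).
General solution: u = -166 + 4t, v = 332 - 7t for integer t.
u ≥ 0: smallest is -166 mod 4 = 2 (at t = 42), with v = 38.

2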